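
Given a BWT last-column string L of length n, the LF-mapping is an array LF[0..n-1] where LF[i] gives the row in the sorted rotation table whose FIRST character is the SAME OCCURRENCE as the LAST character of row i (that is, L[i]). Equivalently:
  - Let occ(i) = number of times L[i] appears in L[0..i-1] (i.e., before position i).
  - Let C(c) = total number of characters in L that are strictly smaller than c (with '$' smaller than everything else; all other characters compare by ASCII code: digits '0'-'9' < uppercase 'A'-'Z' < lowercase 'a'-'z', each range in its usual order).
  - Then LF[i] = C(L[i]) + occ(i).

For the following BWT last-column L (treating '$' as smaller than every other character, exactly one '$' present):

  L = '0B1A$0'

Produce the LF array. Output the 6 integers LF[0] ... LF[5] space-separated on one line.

Answer: 1 5 3 4 0 2

Derivation:
Char counts: '$':1, '0':2, '1':1, 'A':1, 'B':1
C (first-col start): C('$')=0, C('0')=1, C('1')=3, C('A')=4, C('B')=5
L[0]='0': occ=0, LF[0]=C('0')+0=1+0=1
L[1]='B': occ=0, LF[1]=C('B')+0=5+0=5
L[2]='1': occ=0, LF[2]=C('1')+0=3+0=3
L[3]='A': occ=0, LF[3]=C('A')+0=4+0=4
L[4]='$': occ=0, LF[4]=C('$')+0=0+0=0
L[5]='0': occ=1, LF[5]=C('0')+1=1+1=2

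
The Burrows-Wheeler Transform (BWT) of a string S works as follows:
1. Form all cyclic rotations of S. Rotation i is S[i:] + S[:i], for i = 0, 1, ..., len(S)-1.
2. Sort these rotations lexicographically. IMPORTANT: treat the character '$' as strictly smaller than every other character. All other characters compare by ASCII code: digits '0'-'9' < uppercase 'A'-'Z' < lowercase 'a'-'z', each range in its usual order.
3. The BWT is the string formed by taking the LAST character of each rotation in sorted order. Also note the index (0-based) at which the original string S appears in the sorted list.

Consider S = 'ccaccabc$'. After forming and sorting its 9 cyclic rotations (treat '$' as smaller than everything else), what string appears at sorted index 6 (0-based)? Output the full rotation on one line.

All 9 rotations (rotation i = S[i:]+S[:i]):
  rot[0] = ccaccabc$
  rot[1] = caccabc$c
  rot[2] = accabc$cc
  rot[3] = ccabc$cca
  rot[4] = cabc$ccac
  rot[5] = abc$ccacc
  rot[6] = bc$ccacca
  rot[7] = c$ccaccab
  rot[8] = $ccaccabc
Sorted (with $ < everything):
  sorted[0] = $ccaccabc
  sorted[1] = abc$ccacc
  sorted[2] = accabc$cc
  sorted[3] = bc$ccacca
  sorted[4] = c$ccaccab
  sorted[5] = cabc$ccac
  sorted[6] = caccabc$c
  sorted[7] = ccabc$cca
  sorted[8] = ccaccabc$
sorted[6] = caccabc$c

Answer: caccabc$c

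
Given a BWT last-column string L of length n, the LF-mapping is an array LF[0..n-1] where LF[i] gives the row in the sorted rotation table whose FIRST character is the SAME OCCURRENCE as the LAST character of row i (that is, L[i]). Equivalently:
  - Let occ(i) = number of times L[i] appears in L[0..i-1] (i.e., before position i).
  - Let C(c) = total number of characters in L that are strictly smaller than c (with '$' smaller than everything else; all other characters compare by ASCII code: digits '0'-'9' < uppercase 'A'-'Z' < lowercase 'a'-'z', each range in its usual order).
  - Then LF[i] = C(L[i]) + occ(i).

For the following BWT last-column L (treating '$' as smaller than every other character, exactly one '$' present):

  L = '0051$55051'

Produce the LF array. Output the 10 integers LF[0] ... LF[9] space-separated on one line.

Char counts: '$':1, '0':3, '1':2, '5':4
C (first-col start): C('$')=0, C('0')=1, C('1')=4, C('5')=6
L[0]='0': occ=0, LF[0]=C('0')+0=1+0=1
L[1]='0': occ=1, LF[1]=C('0')+1=1+1=2
L[2]='5': occ=0, LF[2]=C('5')+0=6+0=6
L[3]='1': occ=0, LF[3]=C('1')+0=4+0=4
L[4]='$': occ=0, LF[4]=C('$')+0=0+0=0
L[5]='5': occ=1, LF[5]=C('5')+1=6+1=7
L[6]='5': occ=2, LF[6]=C('5')+2=6+2=8
L[7]='0': occ=2, LF[7]=C('0')+2=1+2=3
L[8]='5': occ=3, LF[8]=C('5')+3=6+3=9
L[9]='1': occ=1, LF[9]=C('1')+1=4+1=5

Answer: 1 2 6 4 0 7 8 3 9 5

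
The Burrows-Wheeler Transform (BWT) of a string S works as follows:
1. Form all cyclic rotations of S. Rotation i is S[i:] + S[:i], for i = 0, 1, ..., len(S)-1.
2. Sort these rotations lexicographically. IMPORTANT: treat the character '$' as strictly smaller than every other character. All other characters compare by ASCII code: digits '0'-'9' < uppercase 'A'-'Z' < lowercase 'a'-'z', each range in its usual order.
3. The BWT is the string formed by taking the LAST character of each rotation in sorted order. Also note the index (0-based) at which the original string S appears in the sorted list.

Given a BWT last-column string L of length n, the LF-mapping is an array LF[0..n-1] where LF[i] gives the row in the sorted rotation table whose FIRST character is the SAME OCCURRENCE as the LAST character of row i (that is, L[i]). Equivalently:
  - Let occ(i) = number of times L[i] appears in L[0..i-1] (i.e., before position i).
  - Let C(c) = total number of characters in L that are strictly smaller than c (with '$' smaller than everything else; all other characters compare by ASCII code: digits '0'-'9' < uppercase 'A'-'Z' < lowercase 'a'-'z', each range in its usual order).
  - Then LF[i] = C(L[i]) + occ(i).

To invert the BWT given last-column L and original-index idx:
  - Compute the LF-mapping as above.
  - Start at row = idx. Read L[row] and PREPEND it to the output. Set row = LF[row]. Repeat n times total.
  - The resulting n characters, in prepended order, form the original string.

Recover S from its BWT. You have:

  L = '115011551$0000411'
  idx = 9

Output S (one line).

Answer: 1045011015100151$

Derivation:
LF mapping: 6 7 14 1 8 9 15 16 10 0 2 3 4 5 13 11 12
Walk LF starting at row 9, prepending L[row]:
  step 1: row=9, L[9]='$', prepend. Next row=LF[9]=0
  step 2: row=0, L[0]='1', prepend. Next row=LF[0]=6
  step 3: row=6, L[6]='5', prepend. Next row=LF[6]=15
  step 4: row=15, L[15]='1', prepend. Next row=LF[15]=11
  step 5: row=11, L[11]='0', prepend. Next row=LF[11]=3
  step 6: row=3, L[3]='0', prepend. Next row=LF[3]=1
  step 7: row=1, L[1]='1', prepend. Next row=LF[1]=7
  step 8: row=7, L[7]='5', prepend. Next row=LF[7]=16
  step 9: row=16, L[16]='1', prepend. Next row=LF[16]=12
  step 10: row=12, L[12]='0', prepend. Next row=LF[12]=4
  step 11: row=4, L[4]='1', prepend. Next row=LF[4]=8
  step 12: row=8, L[8]='1', prepend. Next row=LF[8]=10
  step 13: row=10, L[10]='0', prepend. Next row=LF[10]=2
  step 14: row=2, L[2]='5', prepend. Next row=LF[2]=14
  step 15: row=14, L[14]='4', prepend. Next row=LF[14]=13
  step 16: row=13, L[13]='0', prepend. Next row=LF[13]=5
  step 17: row=5, L[5]='1', prepend. Next row=LF[5]=9
Reversed output: 1045011015100151$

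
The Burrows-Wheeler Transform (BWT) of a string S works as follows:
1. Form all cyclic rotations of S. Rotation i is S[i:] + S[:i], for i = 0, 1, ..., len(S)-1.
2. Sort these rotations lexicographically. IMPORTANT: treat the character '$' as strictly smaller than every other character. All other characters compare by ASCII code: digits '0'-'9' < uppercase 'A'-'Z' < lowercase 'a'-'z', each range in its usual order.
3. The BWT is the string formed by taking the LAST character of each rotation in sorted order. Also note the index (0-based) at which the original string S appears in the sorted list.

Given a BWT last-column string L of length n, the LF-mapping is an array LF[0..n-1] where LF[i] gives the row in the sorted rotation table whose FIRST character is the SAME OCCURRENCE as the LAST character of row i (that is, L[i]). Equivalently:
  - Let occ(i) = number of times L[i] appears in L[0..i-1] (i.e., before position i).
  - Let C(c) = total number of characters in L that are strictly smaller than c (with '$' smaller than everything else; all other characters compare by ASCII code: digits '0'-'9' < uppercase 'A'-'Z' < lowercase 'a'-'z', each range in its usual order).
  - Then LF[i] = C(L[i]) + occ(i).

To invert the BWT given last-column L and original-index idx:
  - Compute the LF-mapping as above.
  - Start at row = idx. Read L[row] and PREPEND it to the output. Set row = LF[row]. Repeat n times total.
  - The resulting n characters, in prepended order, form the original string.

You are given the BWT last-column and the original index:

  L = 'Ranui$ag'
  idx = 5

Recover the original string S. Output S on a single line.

LF mapping: 1 2 6 7 5 0 3 4
Walk LF starting at row 5, prepending L[row]:
  step 1: row=5, L[5]='$', prepend. Next row=LF[5]=0
  step 2: row=0, L[0]='R', prepend. Next row=LF[0]=1
  step 3: row=1, L[1]='a', prepend. Next row=LF[1]=2
  step 4: row=2, L[2]='n', prepend. Next row=LF[2]=6
  step 5: row=6, L[6]='a', prepend. Next row=LF[6]=3
  step 6: row=3, L[3]='u', prepend. Next row=LF[3]=7
  step 7: row=7, L[7]='g', prepend. Next row=LF[7]=4
  step 8: row=4, L[4]='i', prepend. Next row=LF[4]=5
Reversed output: iguanaR$

Answer: iguanaR$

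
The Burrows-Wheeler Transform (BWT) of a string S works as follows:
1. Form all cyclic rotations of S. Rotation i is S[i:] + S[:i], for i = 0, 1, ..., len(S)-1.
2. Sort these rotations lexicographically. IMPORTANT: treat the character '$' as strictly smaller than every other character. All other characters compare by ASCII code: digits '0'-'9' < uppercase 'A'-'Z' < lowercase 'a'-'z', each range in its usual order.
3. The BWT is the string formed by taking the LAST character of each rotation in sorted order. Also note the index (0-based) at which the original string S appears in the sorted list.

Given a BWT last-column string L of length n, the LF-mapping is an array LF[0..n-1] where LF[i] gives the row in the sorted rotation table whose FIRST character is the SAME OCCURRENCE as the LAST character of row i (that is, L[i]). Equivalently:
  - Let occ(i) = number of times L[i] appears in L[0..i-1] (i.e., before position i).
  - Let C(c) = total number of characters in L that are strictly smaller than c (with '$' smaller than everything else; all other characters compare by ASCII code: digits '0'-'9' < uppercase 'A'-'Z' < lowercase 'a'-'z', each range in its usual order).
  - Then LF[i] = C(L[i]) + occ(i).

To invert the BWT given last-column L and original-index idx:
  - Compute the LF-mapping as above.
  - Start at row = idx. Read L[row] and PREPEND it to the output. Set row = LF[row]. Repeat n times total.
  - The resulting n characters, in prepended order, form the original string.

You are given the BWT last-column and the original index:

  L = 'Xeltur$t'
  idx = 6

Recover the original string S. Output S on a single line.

LF mapping: 1 2 3 5 7 4 0 6
Walk LF starting at row 6, prepending L[row]:
  step 1: row=6, L[6]='$', prepend. Next row=LF[6]=0
  step 2: row=0, L[0]='X', prepend. Next row=LF[0]=1
  step 3: row=1, L[1]='e', prepend. Next row=LF[1]=2
  step 4: row=2, L[2]='l', prepend. Next row=LF[2]=3
  step 5: row=3, L[3]='t', prepend. Next row=LF[3]=5
  step 6: row=5, L[5]='r', prepend. Next row=LF[5]=4
  step 7: row=4, L[4]='u', prepend. Next row=LF[4]=7
  step 8: row=7, L[7]='t', prepend. Next row=LF[7]=6
Reversed output: turtleX$

Answer: turtleX$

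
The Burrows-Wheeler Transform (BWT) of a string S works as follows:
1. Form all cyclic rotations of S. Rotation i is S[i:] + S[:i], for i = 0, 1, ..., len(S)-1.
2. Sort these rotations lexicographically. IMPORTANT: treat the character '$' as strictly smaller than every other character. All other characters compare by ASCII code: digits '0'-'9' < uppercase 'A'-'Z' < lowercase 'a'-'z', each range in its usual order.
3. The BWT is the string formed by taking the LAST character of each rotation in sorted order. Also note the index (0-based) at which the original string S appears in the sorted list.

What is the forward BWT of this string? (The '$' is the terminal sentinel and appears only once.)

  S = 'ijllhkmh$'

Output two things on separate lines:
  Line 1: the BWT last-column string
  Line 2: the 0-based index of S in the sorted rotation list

Answer: hml$ihljk
3

Derivation:
All 9 rotations (rotation i = S[i:]+S[:i]):
  rot[0] = ijllhkmh$
  rot[1] = jllhkmh$i
  rot[2] = llhkmh$ij
  rot[3] = lhkmh$ijl
  rot[4] = hkmh$ijll
  rot[5] = kmh$ijllh
  rot[6] = mh$ijllhk
  rot[7] = h$ijllhkm
  rot[8] = $ijllhkmh
Sorted (with $ < everything):
  sorted[0] = $ijllhkmh  (last char: 'h')
  sorted[1] = h$ijllhkm  (last char: 'm')
  sorted[2] = hkmh$ijll  (last char: 'l')
  sorted[3] = ijllhkmh$  (last char: '$')
  sorted[4] = jllhkmh$i  (last char: 'i')
  sorted[5] = kmh$ijllh  (last char: 'h')
  sorted[6] = lhkmh$ijl  (last char: 'l')
  sorted[7] = llhkmh$ij  (last char: 'j')
  sorted[8] = mh$ijllhk  (last char: 'k')
Last column: hml$ihljk
Original string S is at sorted index 3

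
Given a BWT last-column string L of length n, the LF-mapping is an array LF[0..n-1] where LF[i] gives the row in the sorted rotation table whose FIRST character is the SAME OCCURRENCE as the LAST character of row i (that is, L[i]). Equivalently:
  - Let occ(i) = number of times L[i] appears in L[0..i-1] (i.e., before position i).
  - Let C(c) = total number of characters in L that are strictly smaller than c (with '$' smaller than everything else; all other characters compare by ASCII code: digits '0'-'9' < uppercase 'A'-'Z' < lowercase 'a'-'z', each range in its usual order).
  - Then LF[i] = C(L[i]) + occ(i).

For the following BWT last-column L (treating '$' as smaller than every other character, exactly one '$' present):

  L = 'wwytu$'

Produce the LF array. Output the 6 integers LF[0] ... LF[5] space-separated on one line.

Answer: 3 4 5 1 2 0

Derivation:
Char counts: '$':1, 't':1, 'u':1, 'w':2, 'y':1
C (first-col start): C('$')=0, C('t')=1, C('u')=2, C('w')=3, C('y')=5
L[0]='w': occ=0, LF[0]=C('w')+0=3+0=3
L[1]='w': occ=1, LF[1]=C('w')+1=3+1=4
L[2]='y': occ=0, LF[2]=C('y')+0=5+0=5
L[3]='t': occ=0, LF[3]=C('t')+0=1+0=1
L[4]='u': occ=0, LF[4]=C('u')+0=2+0=2
L[5]='$': occ=0, LF[5]=C('$')+0=0+0=0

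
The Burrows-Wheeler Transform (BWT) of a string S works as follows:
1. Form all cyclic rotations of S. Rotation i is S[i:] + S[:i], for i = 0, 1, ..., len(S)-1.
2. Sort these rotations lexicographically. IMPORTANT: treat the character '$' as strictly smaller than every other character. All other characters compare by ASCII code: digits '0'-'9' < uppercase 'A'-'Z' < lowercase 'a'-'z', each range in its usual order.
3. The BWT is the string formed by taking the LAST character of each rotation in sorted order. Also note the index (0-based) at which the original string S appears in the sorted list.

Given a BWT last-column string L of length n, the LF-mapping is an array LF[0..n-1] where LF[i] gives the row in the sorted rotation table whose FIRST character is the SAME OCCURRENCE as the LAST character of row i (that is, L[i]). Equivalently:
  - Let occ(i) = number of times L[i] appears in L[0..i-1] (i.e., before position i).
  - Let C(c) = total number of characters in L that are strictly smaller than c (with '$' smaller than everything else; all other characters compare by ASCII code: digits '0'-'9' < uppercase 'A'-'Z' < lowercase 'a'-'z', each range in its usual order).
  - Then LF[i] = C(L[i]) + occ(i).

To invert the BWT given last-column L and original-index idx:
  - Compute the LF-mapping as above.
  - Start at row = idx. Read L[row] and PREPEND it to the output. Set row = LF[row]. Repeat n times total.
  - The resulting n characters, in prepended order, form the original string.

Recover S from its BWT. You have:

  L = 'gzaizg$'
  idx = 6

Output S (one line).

LF mapping: 2 5 1 4 6 3 0
Walk LF starting at row 6, prepending L[row]:
  step 1: row=6, L[6]='$', prepend. Next row=LF[6]=0
  step 2: row=0, L[0]='g', prepend. Next row=LF[0]=2
  step 3: row=2, L[2]='a', prepend. Next row=LF[2]=1
  step 4: row=1, L[1]='z', prepend. Next row=LF[1]=5
  step 5: row=5, L[5]='g', prepend. Next row=LF[5]=3
  step 6: row=3, L[3]='i', prepend. Next row=LF[3]=4
  step 7: row=4, L[4]='z', prepend. Next row=LF[4]=6
Reversed output: zigzag$

Answer: zigzag$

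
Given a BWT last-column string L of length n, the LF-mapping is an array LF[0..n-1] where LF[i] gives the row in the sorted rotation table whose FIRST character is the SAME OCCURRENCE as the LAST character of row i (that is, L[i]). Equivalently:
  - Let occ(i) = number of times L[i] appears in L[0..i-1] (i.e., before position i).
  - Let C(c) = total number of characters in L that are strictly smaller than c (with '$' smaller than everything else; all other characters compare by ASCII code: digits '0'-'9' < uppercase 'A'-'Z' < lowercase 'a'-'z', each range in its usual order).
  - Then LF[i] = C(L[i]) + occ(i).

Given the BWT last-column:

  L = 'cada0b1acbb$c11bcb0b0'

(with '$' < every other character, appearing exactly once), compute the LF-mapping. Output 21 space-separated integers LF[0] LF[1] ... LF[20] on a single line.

Answer: 16 7 20 8 1 10 4 9 17 11 12 0 18 5 6 13 19 14 2 15 3

Derivation:
Char counts: '$':1, '0':3, '1':3, 'a':3, 'b':6, 'c':4, 'd':1
C (first-col start): C('$')=0, C('0')=1, C('1')=4, C('a')=7, C('b')=10, C('c')=16, C('d')=20
L[0]='c': occ=0, LF[0]=C('c')+0=16+0=16
L[1]='a': occ=0, LF[1]=C('a')+0=7+0=7
L[2]='d': occ=0, LF[2]=C('d')+0=20+0=20
L[3]='a': occ=1, LF[3]=C('a')+1=7+1=8
L[4]='0': occ=0, LF[4]=C('0')+0=1+0=1
L[5]='b': occ=0, LF[5]=C('b')+0=10+0=10
L[6]='1': occ=0, LF[6]=C('1')+0=4+0=4
L[7]='a': occ=2, LF[7]=C('a')+2=7+2=9
L[8]='c': occ=1, LF[8]=C('c')+1=16+1=17
L[9]='b': occ=1, LF[9]=C('b')+1=10+1=11
L[10]='b': occ=2, LF[10]=C('b')+2=10+2=12
L[11]='$': occ=0, LF[11]=C('$')+0=0+0=0
L[12]='c': occ=2, LF[12]=C('c')+2=16+2=18
L[13]='1': occ=1, LF[13]=C('1')+1=4+1=5
L[14]='1': occ=2, LF[14]=C('1')+2=4+2=6
L[15]='b': occ=3, LF[15]=C('b')+3=10+3=13
L[16]='c': occ=3, LF[16]=C('c')+3=16+3=19
L[17]='b': occ=4, LF[17]=C('b')+4=10+4=14
L[18]='0': occ=1, LF[18]=C('0')+1=1+1=2
L[19]='b': occ=5, LF[19]=C('b')+5=10+5=15
L[20]='0': occ=2, LF[20]=C('0')+2=1+2=3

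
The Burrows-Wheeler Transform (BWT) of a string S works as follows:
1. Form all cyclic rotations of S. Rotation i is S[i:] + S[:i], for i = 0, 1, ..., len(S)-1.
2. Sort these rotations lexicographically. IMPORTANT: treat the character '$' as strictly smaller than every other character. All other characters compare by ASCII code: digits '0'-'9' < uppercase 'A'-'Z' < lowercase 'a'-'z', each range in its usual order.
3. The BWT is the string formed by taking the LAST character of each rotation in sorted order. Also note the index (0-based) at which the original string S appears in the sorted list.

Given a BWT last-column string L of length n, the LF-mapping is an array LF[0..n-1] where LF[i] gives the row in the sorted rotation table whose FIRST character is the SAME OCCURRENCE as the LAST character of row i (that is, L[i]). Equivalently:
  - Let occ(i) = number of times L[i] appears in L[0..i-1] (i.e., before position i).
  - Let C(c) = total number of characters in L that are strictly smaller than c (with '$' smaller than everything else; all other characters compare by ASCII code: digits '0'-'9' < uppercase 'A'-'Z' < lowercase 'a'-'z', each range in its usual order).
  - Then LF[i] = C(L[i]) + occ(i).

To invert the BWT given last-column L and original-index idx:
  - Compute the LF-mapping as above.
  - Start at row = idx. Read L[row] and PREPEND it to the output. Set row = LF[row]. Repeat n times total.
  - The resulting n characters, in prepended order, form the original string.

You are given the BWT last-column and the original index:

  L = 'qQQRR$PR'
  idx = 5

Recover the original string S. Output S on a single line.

Answer: RRQQPRq$

Derivation:
LF mapping: 7 2 3 4 5 0 1 6
Walk LF starting at row 5, prepending L[row]:
  step 1: row=5, L[5]='$', prepend. Next row=LF[5]=0
  step 2: row=0, L[0]='q', prepend. Next row=LF[0]=7
  step 3: row=7, L[7]='R', prepend. Next row=LF[7]=6
  step 4: row=6, L[6]='P', prepend. Next row=LF[6]=1
  step 5: row=1, L[1]='Q', prepend. Next row=LF[1]=2
  step 6: row=2, L[2]='Q', prepend. Next row=LF[2]=3
  step 7: row=3, L[3]='R', prepend. Next row=LF[3]=4
  step 8: row=4, L[4]='R', prepend. Next row=LF[4]=5
Reversed output: RRQQPRq$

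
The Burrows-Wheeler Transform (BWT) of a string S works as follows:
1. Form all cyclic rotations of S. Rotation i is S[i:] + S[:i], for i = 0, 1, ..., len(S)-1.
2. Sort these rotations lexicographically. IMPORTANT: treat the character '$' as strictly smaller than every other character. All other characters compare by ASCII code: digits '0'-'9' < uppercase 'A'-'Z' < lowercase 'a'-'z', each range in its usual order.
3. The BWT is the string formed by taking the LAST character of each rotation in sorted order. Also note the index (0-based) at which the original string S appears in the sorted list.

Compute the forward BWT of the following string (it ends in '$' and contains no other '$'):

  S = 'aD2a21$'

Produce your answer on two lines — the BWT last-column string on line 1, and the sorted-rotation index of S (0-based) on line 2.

All 7 rotations (rotation i = S[i:]+S[:i]):
  rot[0] = aD2a21$
  rot[1] = D2a21$a
  rot[2] = 2a21$aD
  rot[3] = a21$aD2
  rot[4] = 21$aD2a
  rot[5] = 1$aD2a2
  rot[6] = $aD2a21
Sorted (with $ < everything):
  sorted[0] = $aD2a21  (last char: '1')
  sorted[1] = 1$aD2a2  (last char: '2')
  sorted[2] = 21$aD2a  (last char: 'a')
  sorted[3] = 2a21$aD  (last char: 'D')
  sorted[4] = D2a21$a  (last char: 'a')
  sorted[5] = a21$aD2  (last char: '2')
  sorted[6] = aD2a21$  (last char: '$')
Last column: 12aDa2$
Original string S is at sorted index 6

Answer: 12aDa2$
6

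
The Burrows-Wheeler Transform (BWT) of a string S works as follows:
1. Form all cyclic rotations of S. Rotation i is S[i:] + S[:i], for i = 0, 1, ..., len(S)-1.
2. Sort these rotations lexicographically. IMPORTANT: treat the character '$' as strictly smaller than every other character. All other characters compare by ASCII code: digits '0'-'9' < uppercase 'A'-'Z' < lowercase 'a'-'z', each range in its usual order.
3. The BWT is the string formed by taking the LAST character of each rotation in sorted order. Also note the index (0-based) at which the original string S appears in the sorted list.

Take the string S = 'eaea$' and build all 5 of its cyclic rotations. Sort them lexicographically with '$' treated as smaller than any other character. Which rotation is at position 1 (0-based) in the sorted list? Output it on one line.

All 5 rotations (rotation i = S[i:]+S[:i]):
  rot[0] = eaea$
  rot[1] = aea$e
  rot[2] = ea$ea
  rot[3] = a$eae
  rot[4] = $eaea
Sorted (with $ < everything):
  sorted[0] = $eaea
  sorted[1] = a$eae
  sorted[2] = aea$e
  sorted[3] = ea$ea
  sorted[4] = eaea$
sorted[1] = a$eae

Answer: a$eae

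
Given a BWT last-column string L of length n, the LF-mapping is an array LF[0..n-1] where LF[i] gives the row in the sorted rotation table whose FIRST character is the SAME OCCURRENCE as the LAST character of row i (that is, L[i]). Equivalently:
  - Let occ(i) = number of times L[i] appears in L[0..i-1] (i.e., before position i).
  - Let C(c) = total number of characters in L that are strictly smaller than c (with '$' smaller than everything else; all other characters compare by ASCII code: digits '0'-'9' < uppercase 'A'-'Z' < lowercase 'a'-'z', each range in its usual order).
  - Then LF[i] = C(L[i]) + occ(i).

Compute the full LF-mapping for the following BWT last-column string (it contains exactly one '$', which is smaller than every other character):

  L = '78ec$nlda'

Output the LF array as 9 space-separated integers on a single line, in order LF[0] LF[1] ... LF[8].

Answer: 1 2 6 4 0 8 7 5 3

Derivation:
Char counts: '$':1, '7':1, '8':1, 'a':1, 'c':1, 'd':1, 'e':1, 'l':1, 'n':1
C (first-col start): C('$')=0, C('7')=1, C('8')=2, C('a')=3, C('c')=4, C('d')=5, C('e')=6, C('l')=7, C('n')=8
L[0]='7': occ=0, LF[0]=C('7')+0=1+0=1
L[1]='8': occ=0, LF[1]=C('8')+0=2+0=2
L[2]='e': occ=0, LF[2]=C('e')+0=6+0=6
L[3]='c': occ=0, LF[3]=C('c')+0=4+0=4
L[4]='$': occ=0, LF[4]=C('$')+0=0+0=0
L[5]='n': occ=0, LF[5]=C('n')+0=8+0=8
L[6]='l': occ=0, LF[6]=C('l')+0=7+0=7
L[7]='d': occ=0, LF[7]=C('d')+0=5+0=5
L[8]='a': occ=0, LF[8]=C('a')+0=3+0=3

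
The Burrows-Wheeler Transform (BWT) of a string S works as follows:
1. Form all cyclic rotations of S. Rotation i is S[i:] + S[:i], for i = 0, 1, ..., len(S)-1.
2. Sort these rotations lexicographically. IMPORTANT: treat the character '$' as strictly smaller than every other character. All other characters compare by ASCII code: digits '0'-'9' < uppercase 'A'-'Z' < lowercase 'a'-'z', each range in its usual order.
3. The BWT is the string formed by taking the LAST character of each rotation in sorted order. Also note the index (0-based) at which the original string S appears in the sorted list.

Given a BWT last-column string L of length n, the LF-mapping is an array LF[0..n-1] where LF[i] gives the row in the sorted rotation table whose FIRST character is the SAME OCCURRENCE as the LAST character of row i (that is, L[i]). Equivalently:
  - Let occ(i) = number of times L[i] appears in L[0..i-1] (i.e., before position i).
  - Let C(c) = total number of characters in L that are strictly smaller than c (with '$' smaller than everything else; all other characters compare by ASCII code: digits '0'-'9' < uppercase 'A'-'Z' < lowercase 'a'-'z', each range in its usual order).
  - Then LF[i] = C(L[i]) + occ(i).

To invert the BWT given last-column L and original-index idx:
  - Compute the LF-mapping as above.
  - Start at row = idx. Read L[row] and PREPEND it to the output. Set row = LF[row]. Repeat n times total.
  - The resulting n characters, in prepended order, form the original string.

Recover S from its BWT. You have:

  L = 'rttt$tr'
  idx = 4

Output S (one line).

LF mapping: 1 3 4 5 0 6 2
Walk LF starting at row 4, prepending L[row]:
  step 1: row=4, L[4]='$', prepend. Next row=LF[4]=0
  step 2: row=0, L[0]='r', prepend. Next row=LF[0]=1
  step 3: row=1, L[1]='t', prepend. Next row=LF[1]=3
  step 4: row=3, L[3]='t', prepend. Next row=LF[3]=5
  step 5: row=5, L[5]='t', prepend. Next row=LF[5]=6
  step 6: row=6, L[6]='r', prepend. Next row=LF[6]=2
  step 7: row=2, L[2]='t', prepend. Next row=LF[2]=4
Reversed output: trtttr$

Answer: trtttr$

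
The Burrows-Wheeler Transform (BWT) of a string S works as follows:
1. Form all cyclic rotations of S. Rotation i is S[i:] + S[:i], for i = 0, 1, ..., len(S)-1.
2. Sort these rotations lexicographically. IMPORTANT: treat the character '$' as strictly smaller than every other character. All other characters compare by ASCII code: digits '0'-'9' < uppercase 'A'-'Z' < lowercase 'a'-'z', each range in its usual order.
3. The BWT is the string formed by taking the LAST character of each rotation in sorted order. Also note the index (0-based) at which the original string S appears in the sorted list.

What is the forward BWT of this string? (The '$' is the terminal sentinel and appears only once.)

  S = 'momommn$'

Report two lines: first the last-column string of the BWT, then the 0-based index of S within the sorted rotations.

All 8 rotations (rotation i = S[i:]+S[:i]):
  rot[0] = momommn$
  rot[1] = omommn$m
  rot[2] = mommn$mo
  rot[3] = ommn$mom
  rot[4] = mmn$momo
  rot[5] = mn$momom
  rot[6] = n$momomm
  rot[7] = $momommn
Sorted (with $ < everything):
  sorted[0] = $momommn  (last char: 'n')
  sorted[1] = mmn$momo  (last char: 'o')
  sorted[2] = mn$momom  (last char: 'm')
  sorted[3] = mommn$mo  (last char: 'o')
  sorted[4] = momommn$  (last char: '$')
  sorted[5] = n$momomm  (last char: 'm')
  sorted[6] = ommn$mom  (last char: 'm')
  sorted[7] = omommn$m  (last char: 'm')
Last column: nomo$mmm
Original string S is at sorted index 4

Answer: nomo$mmm
4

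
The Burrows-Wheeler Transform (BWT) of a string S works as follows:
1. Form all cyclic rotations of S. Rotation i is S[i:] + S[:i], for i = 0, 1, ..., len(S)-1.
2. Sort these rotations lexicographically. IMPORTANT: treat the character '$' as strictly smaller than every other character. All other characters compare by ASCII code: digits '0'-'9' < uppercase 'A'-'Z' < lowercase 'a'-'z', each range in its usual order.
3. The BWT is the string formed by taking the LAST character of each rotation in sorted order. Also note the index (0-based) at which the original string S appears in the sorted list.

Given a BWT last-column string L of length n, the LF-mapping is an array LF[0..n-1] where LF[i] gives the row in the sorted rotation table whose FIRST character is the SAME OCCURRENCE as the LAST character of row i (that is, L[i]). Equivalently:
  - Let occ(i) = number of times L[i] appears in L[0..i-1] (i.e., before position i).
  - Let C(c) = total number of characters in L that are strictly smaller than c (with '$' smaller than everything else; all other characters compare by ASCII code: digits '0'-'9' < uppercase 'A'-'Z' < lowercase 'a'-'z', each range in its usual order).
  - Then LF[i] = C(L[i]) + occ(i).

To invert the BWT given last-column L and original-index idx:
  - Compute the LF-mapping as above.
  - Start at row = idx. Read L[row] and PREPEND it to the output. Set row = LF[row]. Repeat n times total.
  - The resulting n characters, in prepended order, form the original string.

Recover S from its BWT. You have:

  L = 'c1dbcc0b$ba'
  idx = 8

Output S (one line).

LF mapping: 7 2 10 4 8 9 1 5 0 6 3
Walk LF starting at row 8, prepending L[row]:
  step 1: row=8, L[8]='$', prepend. Next row=LF[8]=0
  step 2: row=0, L[0]='c', prepend. Next row=LF[0]=7
  step 3: row=7, L[7]='b', prepend. Next row=LF[7]=5
  step 4: row=5, L[5]='c', prepend. Next row=LF[5]=9
  step 5: row=9, L[9]='b', prepend. Next row=LF[9]=6
  step 6: row=6, L[6]='0', prepend. Next row=LF[6]=1
  step 7: row=1, L[1]='1', prepend. Next row=LF[1]=2
  step 8: row=2, L[2]='d', prepend. Next row=LF[2]=10
  step 9: row=10, L[10]='a', prepend. Next row=LF[10]=3
  step 10: row=3, L[3]='b', prepend. Next row=LF[3]=4
  step 11: row=4, L[4]='c', prepend. Next row=LF[4]=8
Reversed output: cbad10bcbc$

Answer: cbad10bcbc$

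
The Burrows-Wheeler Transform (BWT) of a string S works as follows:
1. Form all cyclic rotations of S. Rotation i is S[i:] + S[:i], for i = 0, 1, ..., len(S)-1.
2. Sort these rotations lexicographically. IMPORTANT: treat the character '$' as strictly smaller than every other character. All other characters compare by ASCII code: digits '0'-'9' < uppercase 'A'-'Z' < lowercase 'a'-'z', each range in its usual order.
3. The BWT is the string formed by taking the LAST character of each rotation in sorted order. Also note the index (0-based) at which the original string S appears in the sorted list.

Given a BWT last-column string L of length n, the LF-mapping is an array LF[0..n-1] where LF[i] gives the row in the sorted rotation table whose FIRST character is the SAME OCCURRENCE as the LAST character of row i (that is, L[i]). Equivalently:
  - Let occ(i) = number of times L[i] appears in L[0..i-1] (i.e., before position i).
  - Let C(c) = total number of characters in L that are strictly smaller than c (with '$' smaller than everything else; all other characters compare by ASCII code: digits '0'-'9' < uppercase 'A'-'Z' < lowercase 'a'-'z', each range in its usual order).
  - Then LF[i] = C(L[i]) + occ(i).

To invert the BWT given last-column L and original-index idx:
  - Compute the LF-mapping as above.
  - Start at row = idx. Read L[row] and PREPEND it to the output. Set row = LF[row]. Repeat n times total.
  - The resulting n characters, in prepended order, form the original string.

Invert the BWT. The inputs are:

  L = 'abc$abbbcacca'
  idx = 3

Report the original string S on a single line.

Answer: acaacccbbbba$

Derivation:
LF mapping: 1 5 9 0 2 6 7 8 10 3 11 12 4
Walk LF starting at row 3, prepending L[row]:
  step 1: row=3, L[3]='$', prepend. Next row=LF[3]=0
  step 2: row=0, L[0]='a', prepend. Next row=LF[0]=1
  step 3: row=1, L[1]='b', prepend. Next row=LF[1]=5
  step 4: row=5, L[5]='b', prepend. Next row=LF[5]=6
  step 5: row=6, L[6]='b', prepend. Next row=LF[6]=7
  step 6: row=7, L[7]='b', prepend. Next row=LF[7]=8
  step 7: row=8, L[8]='c', prepend. Next row=LF[8]=10
  step 8: row=10, L[10]='c', prepend. Next row=LF[10]=11
  step 9: row=11, L[11]='c', prepend. Next row=LF[11]=12
  step 10: row=12, L[12]='a', prepend. Next row=LF[12]=4
  step 11: row=4, L[4]='a', prepend. Next row=LF[4]=2
  step 12: row=2, L[2]='c', prepend. Next row=LF[2]=9
  step 13: row=9, L[9]='a', prepend. Next row=LF[9]=3
Reversed output: acaacccbbbba$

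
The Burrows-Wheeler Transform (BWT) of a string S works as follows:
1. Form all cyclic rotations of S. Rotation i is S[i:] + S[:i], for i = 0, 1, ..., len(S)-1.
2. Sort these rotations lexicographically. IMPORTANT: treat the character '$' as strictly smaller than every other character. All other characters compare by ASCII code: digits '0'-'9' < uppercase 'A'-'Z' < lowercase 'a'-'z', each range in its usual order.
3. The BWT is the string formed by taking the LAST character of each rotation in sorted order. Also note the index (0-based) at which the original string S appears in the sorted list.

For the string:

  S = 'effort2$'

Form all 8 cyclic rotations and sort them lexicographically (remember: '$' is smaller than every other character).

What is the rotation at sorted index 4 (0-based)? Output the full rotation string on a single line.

All 8 rotations (rotation i = S[i:]+S[:i]):
  rot[0] = effort2$
  rot[1] = ffort2$e
  rot[2] = fort2$ef
  rot[3] = ort2$eff
  rot[4] = rt2$effo
  rot[5] = t2$effor
  rot[6] = 2$effort
  rot[7] = $effort2
Sorted (with $ < everything):
  sorted[0] = $effort2
  sorted[1] = 2$effort
  sorted[2] = effort2$
  sorted[3] = ffort2$e
  sorted[4] = fort2$ef
  sorted[5] = ort2$eff
  sorted[6] = rt2$effo
  sorted[7] = t2$effor
sorted[4] = fort2$ef

Answer: fort2$ef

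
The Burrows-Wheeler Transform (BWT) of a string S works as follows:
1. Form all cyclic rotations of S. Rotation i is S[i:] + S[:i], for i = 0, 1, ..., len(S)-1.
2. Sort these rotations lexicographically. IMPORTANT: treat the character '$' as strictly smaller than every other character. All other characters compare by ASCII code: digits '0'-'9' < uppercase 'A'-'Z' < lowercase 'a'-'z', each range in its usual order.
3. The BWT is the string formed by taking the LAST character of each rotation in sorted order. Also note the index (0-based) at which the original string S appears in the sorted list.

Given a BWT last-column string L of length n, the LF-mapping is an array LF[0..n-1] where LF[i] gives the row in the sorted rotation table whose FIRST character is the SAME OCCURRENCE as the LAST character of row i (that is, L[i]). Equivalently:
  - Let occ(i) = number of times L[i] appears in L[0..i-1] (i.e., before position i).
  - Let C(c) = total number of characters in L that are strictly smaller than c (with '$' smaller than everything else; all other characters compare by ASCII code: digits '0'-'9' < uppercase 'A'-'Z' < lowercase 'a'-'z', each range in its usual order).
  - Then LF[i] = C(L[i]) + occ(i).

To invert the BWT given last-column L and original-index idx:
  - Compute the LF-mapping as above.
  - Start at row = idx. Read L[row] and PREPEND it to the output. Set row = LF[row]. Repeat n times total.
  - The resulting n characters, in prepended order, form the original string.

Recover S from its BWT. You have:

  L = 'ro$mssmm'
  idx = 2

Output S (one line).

Answer: msommsr$

Derivation:
LF mapping: 5 4 0 1 6 7 2 3
Walk LF starting at row 2, prepending L[row]:
  step 1: row=2, L[2]='$', prepend. Next row=LF[2]=0
  step 2: row=0, L[0]='r', prepend. Next row=LF[0]=5
  step 3: row=5, L[5]='s', prepend. Next row=LF[5]=7
  step 4: row=7, L[7]='m', prepend. Next row=LF[7]=3
  step 5: row=3, L[3]='m', prepend. Next row=LF[3]=1
  step 6: row=1, L[1]='o', prepend. Next row=LF[1]=4
  step 7: row=4, L[4]='s', prepend. Next row=LF[4]=6
  step 8: row=6, L[6]='m', prepend. Next row=LF[6]=2
Reversed output: msommsr$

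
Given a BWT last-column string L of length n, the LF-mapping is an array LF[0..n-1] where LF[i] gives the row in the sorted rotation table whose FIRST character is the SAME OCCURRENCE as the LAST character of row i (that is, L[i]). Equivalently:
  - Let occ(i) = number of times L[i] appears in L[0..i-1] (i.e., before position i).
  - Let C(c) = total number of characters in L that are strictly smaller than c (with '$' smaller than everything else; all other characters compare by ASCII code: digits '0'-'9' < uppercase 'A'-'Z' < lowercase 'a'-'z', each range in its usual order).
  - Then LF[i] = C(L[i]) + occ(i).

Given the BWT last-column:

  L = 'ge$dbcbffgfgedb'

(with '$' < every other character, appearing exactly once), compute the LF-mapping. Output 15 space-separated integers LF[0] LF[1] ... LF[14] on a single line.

Answer: 12 7 0 5 1 4 2 9 10 13 11 14 8 6 3

Derivation:
Char counts: '$':1, 'b':3, 'c':1, 'd':2, 'e':2, 'f':3, 'g':3
C (first-col start): C('$')=0, C('b')=1, C('c')=4, C('d')=5, C('e')=7, C('f')=9, C('g')=12
L[0]='g': occ=0, LF[0]=C('g')+0=12+0=12
L[1]='e': occ=0, LF[1]=C('e')+0=7+0=7
L[2]='$': occ=0, LF[2]=C('$')+0=0+0=0
L[3]='d': occ=0, LF[3]=C('d')+0=5+0=5
L[4]='b': occ=0, LF[4]=C('b')+0=1+0=1
L[5]='c': occ=0, LF[5]=C('c')+0=4+0=4
L[6]='b': occ=1, LF[6]=C('b')+1=1+1=2
L[7]='f': occ=0, LF[7]=C('f')+0=9+0=9
L[8]='f': occ=1, LF[8]=C('f')+1=9+1=10
L[9]='g': occ=1, LF[9]=C('g')+1=12+1=13
L[10]='f': occ=2, LF[10]=C('f')+2=9+2=11
L[11]='g': occ=2, LF[11]=C('g')+2=12+2=14
L[12]='e': occ=1, LF[12]=C('e')+1=7+1=8
L[13]='d': occ=1, LF[13]=C('d')+1=5+1=6
L[14]='b': occ=2, LF[14]=C('b')+2=1+2=3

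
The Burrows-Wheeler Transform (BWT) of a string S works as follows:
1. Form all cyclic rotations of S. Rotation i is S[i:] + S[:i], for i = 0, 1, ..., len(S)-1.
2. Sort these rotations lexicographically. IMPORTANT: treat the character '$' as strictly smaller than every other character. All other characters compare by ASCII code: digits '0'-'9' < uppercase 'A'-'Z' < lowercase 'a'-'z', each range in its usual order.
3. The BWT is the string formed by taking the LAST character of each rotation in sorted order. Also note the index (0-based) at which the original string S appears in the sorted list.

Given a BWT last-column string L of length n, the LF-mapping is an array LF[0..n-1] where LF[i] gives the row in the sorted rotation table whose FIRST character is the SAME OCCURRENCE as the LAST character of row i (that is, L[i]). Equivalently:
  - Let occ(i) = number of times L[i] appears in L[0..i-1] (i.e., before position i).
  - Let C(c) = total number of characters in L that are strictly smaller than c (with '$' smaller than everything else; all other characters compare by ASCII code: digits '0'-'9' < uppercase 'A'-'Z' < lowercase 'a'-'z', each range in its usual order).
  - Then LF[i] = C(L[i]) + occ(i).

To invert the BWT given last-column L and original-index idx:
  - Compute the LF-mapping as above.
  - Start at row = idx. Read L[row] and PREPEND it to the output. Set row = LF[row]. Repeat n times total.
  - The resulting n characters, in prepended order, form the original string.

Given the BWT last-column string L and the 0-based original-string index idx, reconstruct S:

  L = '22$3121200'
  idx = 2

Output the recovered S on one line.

LF mapping: 5 6 0 9 3 7 4 8 1 2
Walk LF starting at row 2, prepending L[row]:
  step 1: row=2, L[2]='$', prepend. Next row=LF[2]=0
  step 2: row=0, L[0]='2', prepend. Next row=LF[0]=5
  step 3: row=5, L[5]='2', prepend. Next row=LF[5]=7
  step 4: row=7, L[7]='2', prepend. Next row=LF[7]=8
  step 5: row=8, L[8]='0', prepend. Next row=LF[8]=1
  step 6: row=1, L[1]='2', prepend. Next row=LF[1]=6
  step 7: row=6, L[6]='1', prepend. Next row=LF[6]=4
  step 8: row=4, L[4]='1', prepend. Next row=LF[4]=3
  step 9: row=3, L[3]='3', prepend. Next row=LF[3]=9
  step 10: row=9, L[9]='0', prepend. Next row=LF[9]=2
Reversed output: 031120222$

Answer: 031120222$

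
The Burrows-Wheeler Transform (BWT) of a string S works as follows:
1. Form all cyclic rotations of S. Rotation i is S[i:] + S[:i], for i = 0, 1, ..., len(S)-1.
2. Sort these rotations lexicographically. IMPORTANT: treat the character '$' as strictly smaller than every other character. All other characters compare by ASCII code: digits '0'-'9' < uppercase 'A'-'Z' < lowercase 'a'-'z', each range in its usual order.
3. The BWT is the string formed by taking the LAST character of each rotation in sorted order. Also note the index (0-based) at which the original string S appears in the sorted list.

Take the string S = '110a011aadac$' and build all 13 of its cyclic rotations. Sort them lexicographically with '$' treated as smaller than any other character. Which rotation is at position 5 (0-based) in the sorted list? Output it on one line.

All 13 rotations (rotation i = S[i:]+S[:i]):
  rot[0] = 110a011aadac$
  rot[1] = 10a011aadac$1
  rot[2] = 0a011aadac$11
  rot[3] = a011aadac$110
  rot[4] = 011aadac$110a
  rot[5] = 11aadac$110a0
  rot[6] = 1aadac$110a01
  rot[7] = aadac$110a011
  rot[8] = adac$110a011a
  rot[9] = dac$110a011aa
  rot[10] = ac$110a011aad
  rot[11] = c$110a011aada
  rot[12] = $110a011aadac
Sorted (with $ < everything):
  sorted[0] = $110a011aadac
  sorted[1] = 011aadac$110a
  sorted[2] = 0a011aadac$11
  sorted[3] = 10a011aadac$1
  sorted[4] = 110a011aadac$
  sorted[5] = 11aadac$110a0
  sorted[6] = 1aadac$110a01
  sorted[7] = a011aadac$110
  sorted[8] = aadac$110a011
  sorted[9] = ac$110a011aad
  sorted[10] = adac$110a011a
  sorted[11] = c$110a011aada
  sorted[12] = dac$110a011aa
sorted[5] = 11aadac$110a0

Answer: 11aadac$110a0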